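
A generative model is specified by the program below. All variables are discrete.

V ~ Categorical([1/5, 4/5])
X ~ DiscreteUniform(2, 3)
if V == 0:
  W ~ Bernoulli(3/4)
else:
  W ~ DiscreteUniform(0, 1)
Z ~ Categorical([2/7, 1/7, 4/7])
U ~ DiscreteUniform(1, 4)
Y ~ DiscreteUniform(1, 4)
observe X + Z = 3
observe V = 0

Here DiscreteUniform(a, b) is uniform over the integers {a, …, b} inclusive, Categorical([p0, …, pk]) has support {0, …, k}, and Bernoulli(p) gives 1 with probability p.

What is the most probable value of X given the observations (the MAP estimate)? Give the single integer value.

argmax_v P(X = v | obs) = 3

Enumerate traces; 64 have nonzero weight after conditioning:
  (V=0, X=2, W=0, Z=1, U=1, Y=1) weight 1/4480
  (V=0, X=2, W=0, Z=1, U=1, Y=2) weight 1/4480
  (V=0, X=2, W=0, Z=1, U=1, Y=3) weight 1/4480
  (V=0, X=2, W=0, Z=1, U=1, Y=4) weight 1/4480
  (V=0, X=2, W=0, Z=1, U=2, Y=1) weight 1/4480
  (V=0, X=2, W=0, Z=1, U=2, Y=2) weight 1/4480
  (V=0, X=2, W=0, Z=1, U=2, Y=3) weight 1/4480
  (V=0, X=2, W=0, Z=1, U=2, Y=4) weight 1/4480
  (V=0, X=3, W=0, Z=0, U=1, Y=1) weight 1/2240
  … 55 more
Group by X:
  weight(X=2) = 1/70
  weight(X=3) = 1/35
Total weight = 1/70 + 1/35 = 3/70
P(X=2 | obs) = 1/70 / 3/70 = 1/3
P(X=3 | obs) = 1/35 / 3/70 = 2/3
argmax = 3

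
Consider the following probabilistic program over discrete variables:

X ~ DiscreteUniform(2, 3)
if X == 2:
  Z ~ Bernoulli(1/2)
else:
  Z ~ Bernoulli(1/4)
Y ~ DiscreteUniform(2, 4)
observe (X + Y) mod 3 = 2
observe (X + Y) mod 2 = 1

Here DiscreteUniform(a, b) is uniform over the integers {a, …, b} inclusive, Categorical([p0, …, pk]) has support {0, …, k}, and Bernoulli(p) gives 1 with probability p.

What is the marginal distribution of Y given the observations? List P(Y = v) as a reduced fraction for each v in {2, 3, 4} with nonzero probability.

Enumerate traces; 4 have nonzero weight after conditioning:
  (X=2, Z=0, Y=3) weight 1/12
  (X=2, Z=1, Y=3) weight 1/12
  (X=3, Z=0, Y=2) weight 1/8
  (X=3, Z=1, Y=2) weight 1/24
Group by Y:
  weight(Y=2) = 1/6
  weight(Y=3) = 1/6
Total weight = 1/6 + 1/6 = 1/3
P(Y=2 | obs) = 1/6 / 1/3 = 1/2
P(Y=3 | obs) = 1/6 / 1/3 = 1/2

P(Y=2) = 1/2, P(Y=3) = 1/2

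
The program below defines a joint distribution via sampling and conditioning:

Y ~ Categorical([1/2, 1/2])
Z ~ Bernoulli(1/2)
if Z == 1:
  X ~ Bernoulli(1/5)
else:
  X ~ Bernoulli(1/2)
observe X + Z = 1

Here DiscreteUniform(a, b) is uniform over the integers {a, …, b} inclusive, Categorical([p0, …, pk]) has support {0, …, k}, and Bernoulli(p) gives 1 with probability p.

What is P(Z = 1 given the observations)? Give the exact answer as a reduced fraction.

P(Z = 1 | obs) = 8/13

Enumerate traces; 4 have nonzero weight after conditioning:
  (Y=0, Z=0, X=1) weight 1/8
  (Y=0, Z=1, X=0) weight 1/5
  (Y=1, Z=0, X=1) weight 1/8
  (Y=1, Z=1, X=0) weight 1/5
Group by Z:
  weight(Z=0) = 1/4
  weight(Z=1) = 2/5
Total weight = 1/4 + 2/5 = 13/20
P(Z=0 | obs) = 1/4 / 13/20 = 5/13
P(Z=1 | obs) = 2/5 / 13/20 = 8/13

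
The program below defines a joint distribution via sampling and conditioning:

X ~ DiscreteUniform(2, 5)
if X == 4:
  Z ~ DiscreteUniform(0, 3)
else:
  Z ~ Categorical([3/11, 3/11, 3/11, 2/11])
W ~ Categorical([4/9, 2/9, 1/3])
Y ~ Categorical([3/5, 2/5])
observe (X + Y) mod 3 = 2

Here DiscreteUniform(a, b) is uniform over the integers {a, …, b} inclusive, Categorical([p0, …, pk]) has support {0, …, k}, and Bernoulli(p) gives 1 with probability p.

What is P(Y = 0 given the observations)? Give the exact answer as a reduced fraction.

Enumerate traces; 36 have nonzero weight after conditioning:
  (X=2, Z=0, W=0, Y=0) weight 1/55
  (X=2, Z=0, W=1, Y=0) weight 1/110
  (X=2, Z=0, W=2, Y=0) weight 3/220
  (X=2, Z=1, W=0, Y=0) weight 1/55
  (X=2, Z=1, W=1, Y=0) weight 1/110
  (X=2, Z=1, W=2, Y=0) weight 3/220
  (X=2, Z=2, W=0, Y=0) weight 1/55
  (X=2, Z=2, W=1, Y=0) weight 1/110
  (X=4, Z=0, W=0, Y=1) weight 1/90
  … 27 more
Group by Y:
  weight(Y=0) = 3/10
  weight(Y=1) = 1/10
Total weight = 3/10 + 1/10 = 2/5
P(Y=0 | obs) = 3/10 / 2/5 = 3/4
P(Y=1 | obs) = 1/10 / 2/5 = 1/4

P(Y = 0 | obs) = 3/4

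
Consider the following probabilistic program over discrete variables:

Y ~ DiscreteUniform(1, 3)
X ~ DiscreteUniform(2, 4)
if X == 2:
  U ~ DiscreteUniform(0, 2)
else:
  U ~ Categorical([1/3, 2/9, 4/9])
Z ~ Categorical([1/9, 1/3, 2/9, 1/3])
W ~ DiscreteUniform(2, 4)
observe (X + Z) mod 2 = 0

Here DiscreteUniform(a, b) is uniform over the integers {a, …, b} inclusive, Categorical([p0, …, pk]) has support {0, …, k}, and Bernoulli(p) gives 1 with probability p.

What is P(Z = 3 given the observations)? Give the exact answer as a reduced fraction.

P(Z = 3 | obs) = 1/4

Enumerate traces; 162 have nonzero weight after conditioning:
  (Y=1, X=2, U=0, Z=0, W=2) weight 1/729
  (Y=1, X=2, U=0, Z=0, W=3) weight 1/729
  (Y=1, X=2, U=0, Z=0, W=4) weight 1/729
  (Y=1, X=2, U=0, Z=2, W=2) weight 2/729
  (Y=1, X=2, U=0, Z=2, W=3) weight 2/729
  (Y=1, X=2, U=0, Z=2, W=4) weight 2/729
  (Y=1, X=2, U=1, Z=0, W=2) weight 1/729
  (Y=1, X=2, U=1, Z=0, W=3) weight 1/729
  (Y=1, X=3, U=0, Z=1, W=2) weight 1/243
  (Y=1, X=3, U=0, Z=3, W=2) weight 1/243
  … 152 more
Group by Z:
  weight(Z=0) = 2/27
  weight(Z=1) = 1/9
  weight(Z=2) = 4/27
  weight(Z=3) = 1/9
Total weight = 2/27 + 1/9 + 4/27 + 1/9 = 4/9
P(Z=0 | obs) = 2/27 / 4/9 = 1/6
P(Z=1 | obs) = 1/9 / 4/9 = 1/4
P(Z=2 | obs) = 4/27 / 4/9 = 1/3
P(Z=3 | obs) = 1/9 / 4/9 = 1/4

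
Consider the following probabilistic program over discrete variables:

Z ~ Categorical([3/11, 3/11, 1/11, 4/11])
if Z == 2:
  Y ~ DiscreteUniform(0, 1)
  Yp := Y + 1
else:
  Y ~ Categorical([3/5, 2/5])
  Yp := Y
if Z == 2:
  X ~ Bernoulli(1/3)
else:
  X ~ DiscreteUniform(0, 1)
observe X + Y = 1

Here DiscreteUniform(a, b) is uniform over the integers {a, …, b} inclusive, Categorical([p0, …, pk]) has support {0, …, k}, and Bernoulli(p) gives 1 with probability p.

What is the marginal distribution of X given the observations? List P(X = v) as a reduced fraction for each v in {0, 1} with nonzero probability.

P(X=0) = 14/33, P(X=1) = 19/33

Enumerate traces; 8 have nonzero weight after conditioning:
  (Z=0, Y=0, X=1) weight 9/110
  (Z=0, Y=1, X=0) weight 3/55
  (Z=1, Y=0, X=1) weight 9/110
  (Z=1, Y=1, X=0) weight 3/55
  (Z=2, Y=0, X=1) weight 1/66
  (Z=2, Y=1, X=0) weight 1/33
  (Z=3, Y=0, X=1) weight 6/55
  (Z=3, Y=1, X=0) weight 4/55
Group by X:
  weight(X=0) = 7/33
  weight(X=1) = 19/66
Total weight = 7/33 + 19/66 = 1/2
P(X=0 | obs) = 7/33 / 1/2 = 14/33
P(X=1 | obs) = 19/66 / 1/2 = 19/33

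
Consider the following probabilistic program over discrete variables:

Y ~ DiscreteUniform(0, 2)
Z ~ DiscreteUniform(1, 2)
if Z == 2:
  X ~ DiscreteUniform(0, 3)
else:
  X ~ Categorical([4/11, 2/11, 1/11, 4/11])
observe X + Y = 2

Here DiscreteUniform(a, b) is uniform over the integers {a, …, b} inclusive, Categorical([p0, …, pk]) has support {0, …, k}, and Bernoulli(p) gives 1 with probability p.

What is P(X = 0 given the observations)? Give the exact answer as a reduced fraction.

P(X = 0 | obs) = 27/61

Enumerate traces; 6 have nonzero weight after conditioning:
  (Y=0, Z=1, X=2) weight 1/66
  (Y=0, Z=2, X=2) weight 1/24
  (Y=1, Z=1, X=1) weight 1/33
  (Y=1, Z=2, X=1) weight 1/24
  (Y=2, Z=1, X=0) weight 2/33
  (Y=2, Z=2, X=0) weight 1/24
Group by X:
  weight(X=0) = 9/88
  weight(X=1) = 19/264
  weight(X=2) = 5/88
Total weight = 9/88 + 19/264 + 5/88 = 61/264
P(X=0 | obs) = 9/88 / 61/264 = 27/61
P(X=1 | obs) = 19/264 / 61/264 = 19/61
P(X=2 | obs) = 5/88 / 61/264 = 15/61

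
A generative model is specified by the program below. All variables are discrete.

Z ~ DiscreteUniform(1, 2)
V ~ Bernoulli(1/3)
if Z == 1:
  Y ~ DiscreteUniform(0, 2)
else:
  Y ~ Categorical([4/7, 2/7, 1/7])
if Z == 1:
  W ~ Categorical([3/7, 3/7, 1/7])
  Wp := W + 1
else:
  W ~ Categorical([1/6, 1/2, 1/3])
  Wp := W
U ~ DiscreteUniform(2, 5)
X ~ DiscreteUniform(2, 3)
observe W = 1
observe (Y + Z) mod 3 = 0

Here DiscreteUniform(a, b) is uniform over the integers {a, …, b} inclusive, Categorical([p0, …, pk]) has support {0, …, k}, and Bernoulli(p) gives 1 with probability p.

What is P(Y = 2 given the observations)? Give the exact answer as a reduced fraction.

P(Y = 2 | obs) = 1/2

Enumerate traces; 32 have nonzero weight after conditioning:
  (Z=1, V=0, Y=2, W=1, U=2, X=2) weight 1/168
  (Z=1, V=0, Y=2, W=1, U=2, X=3) weight 1/168
  (Z=1, V=0, Y=2, W=1, U=3, X=2) weight 1/168
  (Z=1, V=0, Y=2, W=1, U=3, X=3) weight 1/168
  (Z=1, V=0, Y=2, W=1, U=4, X=2) weight 1/168
  (Z=1, V=0, Y=2, W=1, U=4, X=3) weight 1/168
  (Z=1, V=0, Y=2, W=1, U=5, X=2) weight 1/168
  (Z=1, V=0, Y=2, W=1, U=5, X=3) weight 1/168
  (Z=2, V=0, Y=1, W=1, U=2, X=2) weight 1/168
  … 23 more
Group by Y:
  weight(Y=1) = 1/14
  weight(Y=2) = 1/14
Total weight = 1/14 + 1/14 = 1/7
P(Y=1 | obs) = 1/14 / 1/7 = 1/2
P(Y=2 | obs) = 1/14 / 1/7 = 1/2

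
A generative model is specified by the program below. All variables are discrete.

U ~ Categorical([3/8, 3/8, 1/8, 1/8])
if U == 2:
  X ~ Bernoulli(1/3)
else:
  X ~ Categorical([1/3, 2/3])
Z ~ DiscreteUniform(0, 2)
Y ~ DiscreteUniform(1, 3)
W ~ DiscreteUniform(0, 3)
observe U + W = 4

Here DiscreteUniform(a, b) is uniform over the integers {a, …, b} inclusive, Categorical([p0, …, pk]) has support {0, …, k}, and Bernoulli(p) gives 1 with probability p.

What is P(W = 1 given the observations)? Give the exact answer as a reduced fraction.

P(W = 1 | obs) = 1/5

Enumerate traces; 54 have nonzero weight after conditioning:
  (U=1, X=0, Z=0, Y=1, W=3) weight 1/288
  (U=1, X=0, Z=0, Y=2, W=3) weight 1/288
  (U=1, X=0, Z=0, Y=3, W=3) weight 1/288
  (U=1, X=0, Z=1, Y=1, W=3) weight 1/288
  (U=1, X=0, Z=1, Y=2, W=3) weight 1/288
  (U=1, X=0, Z=1, Y=3, W=3) weight 1/288
  (U=1, X=0, Z=2, Y=1, W=3) weight 1/288
  (U=1, X=0, Z=2, Y=2, W=3) weight 1/288
  (U=2, X=0, Z=0, Y=1, W=2) weight 1/432
  (U=3, X=0, Z=0, Y=1, W=1) weight 1/864
  … 44 more
Group by W:
  weight(W=1) = 1/32
  weight(W=2) = 1/32
  weight(W=3) = 3/32
Total weight = 1/32 + 1/32 + 3/32 = 5/32
P(W=1 | obs) = 1/32 / 5/32 = 1/5
P(W=2 | obs) = 1/32 / 5/32 = 1/5
P(W=3 | obs) = 3/32 / 5/32 = 3/5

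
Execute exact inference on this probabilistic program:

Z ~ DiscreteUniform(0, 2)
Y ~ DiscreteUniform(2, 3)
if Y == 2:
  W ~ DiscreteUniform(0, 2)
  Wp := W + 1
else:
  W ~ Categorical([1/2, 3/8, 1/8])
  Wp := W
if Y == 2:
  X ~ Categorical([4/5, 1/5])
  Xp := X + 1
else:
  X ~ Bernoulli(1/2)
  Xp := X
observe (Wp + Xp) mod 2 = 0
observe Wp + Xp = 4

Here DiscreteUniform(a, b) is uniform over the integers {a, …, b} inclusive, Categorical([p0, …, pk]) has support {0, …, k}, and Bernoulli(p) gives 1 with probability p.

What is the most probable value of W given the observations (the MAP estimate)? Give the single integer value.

Enumerate traces; 6 have nonzero weight after conditioning:
  (Z=0, Y=2, W=1, X=1) weight 1/90
  (Z=0, Y=2, W=2, X=0) weight 2/45
  (Z=1, Y=2, W=1, X=1) weight 1/90
  (Z=1, Y=2, W=2, X=0) weight 2/45
  (Z=2, Y=2, W=1, X=1) weight 1/90
  (Z=2, Y=2, W=2, X=0) weight 2/45
Group by W:
  weight(W=1) = 1/30
  weight(W=2) = 2/15
Total weight = 1/30 + 2/15 = 1/6
P(W=1 | obs) = 1/30 / 1/6 = 1/5
P(W=2 | obs) = 2/15 / 1/6 = 4/5
argmax = 2

argmax_v P(W = v | obs) = 2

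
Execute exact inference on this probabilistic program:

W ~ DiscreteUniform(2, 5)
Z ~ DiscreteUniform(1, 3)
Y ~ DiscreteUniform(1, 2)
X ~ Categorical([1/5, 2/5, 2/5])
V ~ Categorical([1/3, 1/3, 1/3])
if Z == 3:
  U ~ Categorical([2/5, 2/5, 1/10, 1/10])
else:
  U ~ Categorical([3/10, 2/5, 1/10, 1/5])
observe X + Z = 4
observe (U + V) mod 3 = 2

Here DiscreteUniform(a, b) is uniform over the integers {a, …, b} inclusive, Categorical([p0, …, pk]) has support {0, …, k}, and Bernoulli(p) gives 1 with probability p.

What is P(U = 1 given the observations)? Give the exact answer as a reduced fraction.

P(U = 1 | obs) = 2/5

Enumerate traces; 64 have nonzero weight after conditioning:
  (W=2, Z=2, Y=1, X=2, V=0, U=2) weight 1/1800
  (W=2, Z=2, Y=1, X=2, V=1, U=1) weight 1/450
  (W=2, Z=2, Y=1, X=2, V=2, U=0) weight 1/600
  (W=2, Z=2, Y=1, X=2, V=2, U=3) weight 1/900
  (W=2, Z=2, Y=2, X=2, V=0, U=2) weight 1/1800
  (W=2, Z=2, Y=2, X=2, V=1, U=1) weight 1/450
  (W=2, Z=2, Y=2, X=2, V=2, U=0) weight 1/600
  (W=2, Z=2, Y=2, X=2, V=2, U=3) weight 1/900
  … 56 more
Group by U:
  weight(U=0) = 7/225
  weight(U=1) = 8/225
  weight(U=2) = 2/225
  weight(U=3) = 1/75
Total weight = 7/225 + 8/225 + 2/225 + 1/75 = 4/45
P(U=0 | obs) = 7/225 / 4/45 = 7/20
P(U=1 | obs) = 8/225 / 4/45 = 2/5
P(U=2 | obs) = 2/225 / 4/45 = 1/10
P(U=3 | obs) = 1/75 / 4/45 = 3/20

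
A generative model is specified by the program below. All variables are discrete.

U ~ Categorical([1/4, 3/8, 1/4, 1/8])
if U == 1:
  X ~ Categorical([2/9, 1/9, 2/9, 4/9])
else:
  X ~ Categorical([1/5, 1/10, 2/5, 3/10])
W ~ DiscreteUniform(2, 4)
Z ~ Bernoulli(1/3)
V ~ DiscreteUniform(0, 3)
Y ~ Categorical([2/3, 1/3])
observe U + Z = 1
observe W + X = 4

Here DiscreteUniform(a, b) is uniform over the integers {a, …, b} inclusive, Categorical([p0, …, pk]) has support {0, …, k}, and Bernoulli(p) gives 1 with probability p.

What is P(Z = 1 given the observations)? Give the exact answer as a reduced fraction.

Enumerate traces; 48 have nonzero weight after conditioning:
  (U=0, X=0, W=4, Z=1, V=0, Y=0) weight 1/1080
  (U=0, X=0, W=4, Z=1, V=0, Y=1) weight 1/2160
  (U=0, X=0, W=4, Z=1, V=1, Y=0) weight 1/1080
  (U=0, X=0, W=4, Z=1, V=1, Y=1) weight 1/2160
  (U=0, X=0, W=4, Z=1, V=2, Y=0) weight 1/1080
  (U=0, X=0, W=4, Z=1, V=2, Y=1) weight 1/2160
  (U=0, X=0, W=4, Z=1, V=3, Y=0) weight 1/1080
  (U=0, X=0, W=4, Z=1, V=3, Y=1) weight 1/2160
  (U=1, X=0, W=4, Z=0, V=0, Y=0) weight 1/324
  … 39 more
Group by Z:
  weight(Z=0) = 5/108
  weight(Z=1) = 7/360
Total weight = 5/108 + 7/360 = 71/1080
P(Z=0 | obs) = 5/108 / 71/1080 = 50/71
P(Z=1 | obs) = 7/360 / 71/1080 = 21/71

P(Z = 1 | obs) = 21/71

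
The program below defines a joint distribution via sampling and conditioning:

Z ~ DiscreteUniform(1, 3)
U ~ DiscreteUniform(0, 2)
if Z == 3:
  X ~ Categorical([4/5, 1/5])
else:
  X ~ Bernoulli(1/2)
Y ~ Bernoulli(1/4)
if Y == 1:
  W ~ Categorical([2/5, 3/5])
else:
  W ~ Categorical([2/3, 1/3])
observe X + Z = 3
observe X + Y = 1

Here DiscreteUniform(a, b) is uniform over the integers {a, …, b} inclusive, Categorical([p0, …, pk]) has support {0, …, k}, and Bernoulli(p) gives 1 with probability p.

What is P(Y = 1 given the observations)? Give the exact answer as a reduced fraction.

Enumerate traces; 12 have nonzero weight after conditioning:
  (Z=2, U=0, X=1, Y=0, W=0) weight 1/36
  (Z=2, U=0, X=1, Y=0, W=1) weight 1/72
  (Z=2, U=1, X=1, Y=0, W=0) weight 1/36
  (Z=2, U=1, X=1, Y=0, W=1) weight 1/72
  (Z=2, U=2, X=1, Y=0, W=0) weight 1/36
  (Z=2, U=2, X=1, Y=0, W=1) weight 1/72
  (Z=3, U=0, X=0, Y=1, W=0) weight 2/225
  (Z=3, U=0, X=0, Y=1, W=1) weight 1/75
  … 4 more
Group by Y:
  weight(Y=0) = 1/8
  weight(Y=1) = 1/15
Total weight = 1/8 + 1/15 = 23/120
P(Y=0 | obs) = 1/8 / 23/120 = 15/23
P(Y=1 | obs) = 1/15 / 23/120 = 8/23

P(Y = 1 | obs) = 8/23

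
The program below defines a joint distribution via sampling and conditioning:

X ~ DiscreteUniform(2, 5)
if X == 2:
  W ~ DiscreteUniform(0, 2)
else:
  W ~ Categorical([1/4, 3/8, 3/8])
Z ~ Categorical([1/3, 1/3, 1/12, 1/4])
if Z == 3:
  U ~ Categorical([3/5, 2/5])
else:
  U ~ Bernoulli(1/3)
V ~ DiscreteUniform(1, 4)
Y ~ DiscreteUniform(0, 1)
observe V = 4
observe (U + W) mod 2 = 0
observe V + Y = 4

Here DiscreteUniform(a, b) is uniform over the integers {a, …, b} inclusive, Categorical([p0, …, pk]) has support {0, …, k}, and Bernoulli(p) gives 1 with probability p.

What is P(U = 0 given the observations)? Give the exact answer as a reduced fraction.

P(U = 0 | obs) = 793/1038

Enumerate traces; 48 have nonzero weight after conditioning:
  (X=2, W=0, Z=0, U=0, V=4, Y=0) weight 1/432
  (X=2, W=0, Z=1, U=0, V=4, Y=0) weight 1/432
  (X=2, W=0, Z=2, U=0, V=4, Y=0) weight 1/1728
  (X=2, W=0, Z=3, U=0, V=4, Y=0) weight 1/640
  (X=2, W=1, Z=0, U=1, V=4, Y=0) weight 1/864
  (X=2, W=1, Z=1, U=1, V=4, Y=0) weight 1/864
  (X=2, W=1, Z=2, U=1, V=4, Y=0) weight 1/3456
  (X=2, W=1, Z=3, U=1, V=4, Y=0) weight 1/960
  … 40 more
Group by U:
  weight(U=0) = 793/15360
  weight(U=1) = 49/3072
Total weight = 793/15360 + 49/3072 = 173/2560
P(U=0 | obs) = 793/15360 / 173/2560 = 793/1038
P(U=1 | obs) = 49/3072 / 173/2560 = 245/1038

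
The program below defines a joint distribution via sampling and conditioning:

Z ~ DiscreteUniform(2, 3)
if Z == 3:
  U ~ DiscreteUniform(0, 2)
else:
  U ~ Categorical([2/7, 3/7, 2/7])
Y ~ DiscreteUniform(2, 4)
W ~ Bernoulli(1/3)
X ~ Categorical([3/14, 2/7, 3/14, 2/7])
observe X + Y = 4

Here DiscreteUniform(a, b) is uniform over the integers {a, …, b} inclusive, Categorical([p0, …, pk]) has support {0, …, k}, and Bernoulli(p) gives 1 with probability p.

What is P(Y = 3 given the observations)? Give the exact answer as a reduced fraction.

Enumerate traces; 36 have nonzero weight after conditioning:
  (Z=2, U=0, Y=2, W=0, X=2) weight 1/147
  (Z=2, U=0, Y=2, W=1, X=2) weight 1/294
  (Z=2, U=0, Y=3, W=0, X=1) weight 4/441
  (Z=2, U=0, Y=3, W=1, X=1) weight 2/441
  (Z=2, U=0, Y=4, W=0, X=0) weight 1/147
  (Z=2, U=0, Y=4, W=1, X=0) weight 1/294
  (Z=2, U=1, Y=2, W=0, X=2) weight 1/98
  (Z=2, U=1, Y=2, W=1, X=2) weight 1/196
  … 28 more
Group by Y:
  weight(Y=2) = 1/14
  weight(Y=3) = 2/21
  weight(Y=4) = 1/14
Total weight = 1/14 + 2/21 + 1/14 = 5/21
P(Y=2 | obs) = 1/14 / 5/21 = 3/10
P(Y=3 | obs) = 2/21 / 5/21 = 2/5
P(Y=4 | obs) = 1/14 / 5/21 = 3/10

P(Y = 3 | obs) = 2/5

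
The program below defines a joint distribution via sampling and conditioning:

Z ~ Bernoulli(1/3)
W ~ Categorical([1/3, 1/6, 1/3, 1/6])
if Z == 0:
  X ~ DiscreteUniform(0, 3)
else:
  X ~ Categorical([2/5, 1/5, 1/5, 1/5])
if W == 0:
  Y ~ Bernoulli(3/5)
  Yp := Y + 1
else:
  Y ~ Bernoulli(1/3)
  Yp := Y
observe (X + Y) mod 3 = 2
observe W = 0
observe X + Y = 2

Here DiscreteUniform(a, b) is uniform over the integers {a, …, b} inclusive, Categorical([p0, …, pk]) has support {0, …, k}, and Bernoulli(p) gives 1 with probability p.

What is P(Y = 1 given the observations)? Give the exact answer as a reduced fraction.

Enumerate traces; 4 have nonzero weight after conditioning:
  (Z=0, W=0, X=1, Y=1) weight 1/30
  (Z=0, W=0, X=2, Y=0) weight 1/45
  (Z=1, W=0, X=1, Y=1) weight 1/75
  (Z=1, W=0, X=2, Y=0) weight 2/225
Group by Y:
  weight(Y=0) = 7/225
  weight(Y=1) = 7/150
Total weight = 7/225 + 7/150 = 7/90
P(Y=0 | obs) = 7/225 / 7/90 = 2/5
P(Y=1 | obs) = 7/150 / 7/90 = 3/5

P(Y = 1 | obs) = 3/5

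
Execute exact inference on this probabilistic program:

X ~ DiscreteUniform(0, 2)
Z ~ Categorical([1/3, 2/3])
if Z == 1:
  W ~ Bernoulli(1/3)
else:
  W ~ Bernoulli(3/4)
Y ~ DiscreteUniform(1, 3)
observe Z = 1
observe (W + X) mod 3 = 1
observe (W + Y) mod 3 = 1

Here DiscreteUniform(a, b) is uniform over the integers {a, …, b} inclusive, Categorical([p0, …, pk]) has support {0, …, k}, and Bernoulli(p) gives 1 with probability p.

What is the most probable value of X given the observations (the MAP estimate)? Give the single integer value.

Enumerate traces; 2 have nonzero weight after conditioning:
  (X=0, Z=1, W=1, Y=3) weight 2/81
  (X=1, Z=1, W=0, Y=1) weight 4/81
Group by X:
  weight(X=0) = 2/81
  weight(X=1) = 4/81
Total weight = 2/81 + 4/81 = 2/27
P(X=0 | obs) = 2/81 / 2/27 = 1/3
P(X=1 | obs) = 4/81 / 2/27 = 2/3
argmax = 1

argmax_v P(X = v | obs) = 1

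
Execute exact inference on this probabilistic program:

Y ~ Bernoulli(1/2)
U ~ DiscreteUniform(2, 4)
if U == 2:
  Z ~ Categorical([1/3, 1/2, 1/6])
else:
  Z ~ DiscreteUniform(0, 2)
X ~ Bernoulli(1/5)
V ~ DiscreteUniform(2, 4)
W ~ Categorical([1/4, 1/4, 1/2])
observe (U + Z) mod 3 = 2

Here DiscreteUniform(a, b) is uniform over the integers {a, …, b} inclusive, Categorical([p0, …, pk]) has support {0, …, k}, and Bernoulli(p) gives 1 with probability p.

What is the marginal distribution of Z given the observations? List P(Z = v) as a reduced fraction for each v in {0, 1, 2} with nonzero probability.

Enumerate traces; 108 have nonzero weight after conditioning:
  (Y=0, U=2, Z=0, X=0, V=2, W=0) weight 1/270
  (Y=0, U=2, Z=0, X=0, V=2, W=1) weight 1/270
  (Y=0, U=2, Z=0, X=0, V=2, W=2) weight 1/135
  (Y=0, U=2, Z=0, X=0, V=3, W=0) weight 1/270
  (Y=0, U=2, Z=0, X=0, V=3, W=1) weight 1/270
  (Y=0, U=2, Z=0, X=0, V=3, W=2) weight 1/135
  (Y=0, U=2, Z=0, X=0, V=4, W=0) weight 1/270
  (Y=0, U=2, Z=0, X=0, V=4, W=1) weight 1/270
  (Y=0, U=3, Z=2, X=0, V=2, W=0) weight 1/270
  (Y=0, U=4, Z=1, X=0, V=2, W=0) weight 1/270
  … 98 more
Group by Z:
  weight(Z=0) = 1/9
  weight(Z=1) = 1/9
  weight(Z=2) = 1/9
Total weight = 1/9 + 1/9 + 1/9 = 1/3
P(Z=0 | obs) = 1/9 / 1/3 = 1/3
P(Z=1 | obs) = 1/9 / 1/3 = 1/3
P(Z=2 | obs) = 1/9 / 1/3 = 1/3

P(Z=0) = 1/3, P(Z=1) = 1/3, P(Z=2) = 1/3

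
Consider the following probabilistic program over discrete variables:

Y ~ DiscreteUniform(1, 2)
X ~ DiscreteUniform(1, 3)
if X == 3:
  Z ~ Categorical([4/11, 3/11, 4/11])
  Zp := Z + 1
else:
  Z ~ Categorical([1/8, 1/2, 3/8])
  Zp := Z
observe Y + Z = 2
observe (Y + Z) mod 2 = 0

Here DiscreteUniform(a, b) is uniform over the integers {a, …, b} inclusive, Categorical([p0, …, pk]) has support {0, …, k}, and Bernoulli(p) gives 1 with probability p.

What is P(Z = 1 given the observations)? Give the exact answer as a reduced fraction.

P(Z = 1 | obs) = 56/83

Enumerate traces; 6 have nonzero weight after conditioning:
  (Y=1, X=1, Z=1) weight 1/12
  (Y=1, X=2, Z=1) weight 1/12
  (Y=1, X=3, Z=1) weight 1/22
  (Y=2, X=1, Z=0) weight 1/48
  (Y=2, X=2, Z=0) weight 1/48
  (Y=2, X=3, Z=0) weight 2/33
Group by Z:
  weight(Z=0) = 9/88
  weight(Z=1) = 7/33
Total weight = 9/88 + 7/33 = 83/264
P(Z=0 | obs) = 9/88 / 83/264 = 27/83
P(Z=1 | obs) = 7/33 / 83/264 = 56/83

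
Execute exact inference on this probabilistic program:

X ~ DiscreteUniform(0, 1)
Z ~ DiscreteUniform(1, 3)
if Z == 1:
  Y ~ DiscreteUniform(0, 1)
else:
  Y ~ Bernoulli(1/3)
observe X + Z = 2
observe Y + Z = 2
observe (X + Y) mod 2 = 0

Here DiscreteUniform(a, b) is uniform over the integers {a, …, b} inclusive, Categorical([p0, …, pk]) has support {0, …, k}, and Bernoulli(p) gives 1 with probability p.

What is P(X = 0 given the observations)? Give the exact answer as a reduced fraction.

Enumerate traces; 2 have nonzero weight after conditioning:
  (X=0, Z=2, Y=0) weight 1/9
  (X=1, Z=1, Y=1) weight 1/12
Group by X:
  weight(X=0) = 1/9
  weight(X=1) = 1/12
Total weight = 1/9 + 1/12 = 7/36
P(X=0 | obs) = 1/9 / 7/36 = 4/7
P(X=1 | obs) = 1/12 / 7/36 = 3/7

P(X = 0 | obs) = 4/7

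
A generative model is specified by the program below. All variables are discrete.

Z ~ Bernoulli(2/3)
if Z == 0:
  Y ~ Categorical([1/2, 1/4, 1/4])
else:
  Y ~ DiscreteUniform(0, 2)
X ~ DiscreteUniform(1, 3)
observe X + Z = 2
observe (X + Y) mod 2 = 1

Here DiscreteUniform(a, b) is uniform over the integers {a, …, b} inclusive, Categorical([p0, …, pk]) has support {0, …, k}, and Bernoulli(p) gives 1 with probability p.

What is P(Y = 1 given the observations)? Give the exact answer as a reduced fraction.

P(Y = 1 | obs) = 3/19

Enumerate traces; 3 have nonzero weight after conditioning:
  (Z=0, Y=1, X=2) weight 1/36
  (Z=1, Y=0, X=1) weight 2/27
  (Z=1, Y=2, X=1) weight 2/27
Group by Y:
  weight(Y=0) = 2/27
  weight(Y=1) = 1/36
  weight(Y=2) = 2/27
Total weight = 2/27 + 1/36 + 2/27 = 19/108
P(Y=0 | obs) = 2/27 / 19/108 = 8/19
P(Y=1 | obs) = 1/36 / 19/108 = 3/19
P(Y=2 | obs) = 2/27 / 19/108 = 8/19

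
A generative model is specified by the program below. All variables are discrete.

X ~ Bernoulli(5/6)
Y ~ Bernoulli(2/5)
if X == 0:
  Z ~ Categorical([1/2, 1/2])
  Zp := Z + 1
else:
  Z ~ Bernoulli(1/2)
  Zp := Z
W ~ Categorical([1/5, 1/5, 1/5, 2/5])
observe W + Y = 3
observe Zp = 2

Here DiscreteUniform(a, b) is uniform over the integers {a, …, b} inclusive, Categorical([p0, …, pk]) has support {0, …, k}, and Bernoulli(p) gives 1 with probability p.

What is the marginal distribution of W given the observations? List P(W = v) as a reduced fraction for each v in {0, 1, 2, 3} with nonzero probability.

Enumerate traces; 2 have nonzero weight after conditioning:
  (X=0, Y=0, Z=1, W=3) weight 1/50
  (X=0, Y=1, Z=1, W=2) weight 1/150
Group by W:
  weight(W=2) = 1/150
  weight(W=3) = 1/50
Total weight = 1/150 + 1/50 = 2/75
P(W=2 | obs) = 1/150 / 2/75 = 1/4
P(W=3 | obs) = 1/50 / 2/75 = 3/4

P(W=2) = 1/4, P(W=3) = 3/4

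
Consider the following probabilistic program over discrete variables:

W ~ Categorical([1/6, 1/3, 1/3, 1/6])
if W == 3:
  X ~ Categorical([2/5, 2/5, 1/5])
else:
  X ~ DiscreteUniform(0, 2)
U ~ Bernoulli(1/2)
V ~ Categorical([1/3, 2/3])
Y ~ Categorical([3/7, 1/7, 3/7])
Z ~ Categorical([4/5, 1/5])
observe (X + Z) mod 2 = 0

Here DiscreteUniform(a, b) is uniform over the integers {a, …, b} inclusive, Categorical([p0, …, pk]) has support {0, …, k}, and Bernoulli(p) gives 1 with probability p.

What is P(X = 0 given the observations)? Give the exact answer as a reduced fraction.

P(X = 0 | obs) = 124/267

Enumerate traces; 144 have nonzero weight after conditioning:
  (W=0, X=0, U=0, V=0, Y=0, Z=0) weight 1/315
  (W=0, X=0, U=0, V=0, Y=1, Z=0) weight 1/945
  (W=0, X=0, U=0, V=0, Y=2, Z=0) weight 1/315
  (W=0, X=0, U=0, V=1, Y=0, Z=0) weight 2/315
  (W=0, X=0, U=0, V=1, Y=1, Z=0) weight 2/945
  (W=0, X=0, U=0, V=1, Y=2, Z=0) weight 2/315
  (W=0, X=0, U=1, V=0, Y=0, Z=0) weight 1/315
  (W=0, X=0, U=1, V=0, Y=1, Z=0) weight 1/945
  (W=0, X=1, U=0, V=0, Y=0, Z=1) weight 1/1260
  (W=0, X=2, U=0, V=0, Y=0, Z=0) weight 1/315
  … 134 more
Group by X:
  weight(X=0) = 62/225
  weight(X=1) = 31/450
  weight(X=2) = 56/225
Total weight = 62/225 + 31/450 + 56/225 = 89/150
P(X=0 | obs) = 62/225 / 89/150 = 124/267
P(X=1 | obs) = 31/450 / 89/150 = 31/267
P(X=2 | obs) = 56/225 / 89/150 = 112/267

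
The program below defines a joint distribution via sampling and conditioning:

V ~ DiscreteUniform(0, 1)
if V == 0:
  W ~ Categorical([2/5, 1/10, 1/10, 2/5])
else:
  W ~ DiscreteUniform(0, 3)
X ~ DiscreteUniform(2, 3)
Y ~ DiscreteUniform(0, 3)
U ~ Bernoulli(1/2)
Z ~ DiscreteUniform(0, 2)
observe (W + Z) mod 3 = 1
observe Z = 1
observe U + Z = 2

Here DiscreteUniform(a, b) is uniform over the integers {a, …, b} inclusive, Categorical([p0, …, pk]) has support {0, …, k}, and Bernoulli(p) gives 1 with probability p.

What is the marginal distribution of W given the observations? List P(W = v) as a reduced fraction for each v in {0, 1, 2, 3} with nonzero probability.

Enumerate traces; 32 have nonzero weight after conditioning:
  (V=0, W=0, X=2, Y=0, U=1, Z=1) weight 1/240
  (V=0, W=0, X=2, Y=1, U=1, Z=1) weight 1/240
  (V=0, W=0, X=2, Y=2, U=1, Z=1) weight 1/240
  (V=0, W=0, X=2, Y=3, U=1, Z=1) weight 1/240
  (V=0, W=0, X=3, Y=0, U=1, Z=1) weight 1/240
  (V=0, W=0, X=3, Y=1, U=1, Z=1) weight 1/240
  (V=0, W=0, X=3, Y=2, U=1, Z=1) weight 1/240
  (V=0, W=0, X=3, Y=3, U=1, Z=1) weight 1/240
  (V=0, W=3, X=2, Y=0, U=1, Z=1) weight 1/240
  … 23 more
Group by W:
  weight(W=0) = 13/240
  weight(W=3) = 13/240
Total weight = 13/240 + 13/240 = 13/120
P(W=0 | obs) = 13/240 / 13/120 = 1/2
P(W=3 | obs) = 13/240 / 13/120 = 1/2

P(W=0) = 1/2, P(W=3) = 1/2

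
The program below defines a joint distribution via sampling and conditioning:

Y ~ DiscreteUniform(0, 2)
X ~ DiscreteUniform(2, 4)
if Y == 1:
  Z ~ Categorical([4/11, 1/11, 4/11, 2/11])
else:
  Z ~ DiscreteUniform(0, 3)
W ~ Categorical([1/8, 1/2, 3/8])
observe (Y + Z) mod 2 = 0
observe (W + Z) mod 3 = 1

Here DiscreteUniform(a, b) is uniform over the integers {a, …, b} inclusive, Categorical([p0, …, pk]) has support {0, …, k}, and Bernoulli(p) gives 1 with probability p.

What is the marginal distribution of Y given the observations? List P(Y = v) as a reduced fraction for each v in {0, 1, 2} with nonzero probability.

P(Y=0) = 77/190, P(Y=1) = 18/95, P(Y=2) = 77/190

Enumerate traces; 18 have nonzero weight after conditioning:
  (Y=0, X=2, Z=0, W=1) weight 1/72
  (Y=0, X=2, Z=2, W=2) weight 1/96
  (Y=0, X=3, Z=0, W=1) weight 1/72
  (Y=0, X=3, Z=2, W=2) weight 1/96
  (Y=0, X=4, Z=0, W=1) weight 1/72
  (Y=0, X=4, Z=2, W=2) weight 1/96
  (Y=1, X=2, Z=1, W=0) weight 1/792
  (Y=1, X=2, Z=3, W=1) weight 1/99
  (Y=2, X=2, Z=0, W=1) weight 1/72
  … 9 more
Group by Y:
  weight(Y=0) = 7/96
  weight(Y=1) = 3/88
  weight(Y=2) = 7/96
Total weight = 7/96 + 3/88 + 7/96 = 95/528
P(Y=0 | obs) = 7/96 / 95/528 = 77/190
P(Y=1 | obs) = 3/88 / 95/528 = 18/95
P(Y=2 | obs) = 7/96 / 95/528 = 77/190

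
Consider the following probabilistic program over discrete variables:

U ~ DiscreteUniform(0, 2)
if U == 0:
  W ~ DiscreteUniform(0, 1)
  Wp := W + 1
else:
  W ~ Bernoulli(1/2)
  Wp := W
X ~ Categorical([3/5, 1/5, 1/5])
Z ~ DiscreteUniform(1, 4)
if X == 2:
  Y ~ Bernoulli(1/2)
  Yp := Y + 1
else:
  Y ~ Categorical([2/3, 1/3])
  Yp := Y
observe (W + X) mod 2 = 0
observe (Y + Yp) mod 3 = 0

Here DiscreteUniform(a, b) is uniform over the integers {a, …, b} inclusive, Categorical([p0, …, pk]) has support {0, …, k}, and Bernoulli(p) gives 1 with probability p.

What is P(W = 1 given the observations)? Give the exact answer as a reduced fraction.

Enumerate traces; 36 have nonzero weight after conditioning:
  (U=0, W=0, X=0, Z=1, Y=0) weight 1/60
  (U=0, W=0, X=0, Z=2, Y=0) weight 1/60
  (U=0, W=0, X=0, Z=3, Y=0) weight 1/60
  (U=0, W=0, X=0, Z=4, Y=0) weight 1/60
  (U=0, W=0, X=2, Z=1, Y=1) weight 1/240
  (U=0, W=0, X=2, Z=2, Y=1) weight 1/240
  (U=0, W=0, X=2, Z=3, Y=1) weight 1/240
  (U=0, W=0, X=2, Z=4, Y=1) weight 1/240
  (U=0, W=1, X=1, Z=1, Y=0) weight 1/180
  … 27 more
Group by W:
  weight(W=0) = 1/4
  weight(W=1) = 1/15
Total weight = 1/4 + 1/15 = 19/60
P(W=0 | obs) = 1/4 / 19/60 = 15/19
P(W=1 | obs) = 1/15 / 19/60 = 4/19

P(W = 1 | obs) = 4/19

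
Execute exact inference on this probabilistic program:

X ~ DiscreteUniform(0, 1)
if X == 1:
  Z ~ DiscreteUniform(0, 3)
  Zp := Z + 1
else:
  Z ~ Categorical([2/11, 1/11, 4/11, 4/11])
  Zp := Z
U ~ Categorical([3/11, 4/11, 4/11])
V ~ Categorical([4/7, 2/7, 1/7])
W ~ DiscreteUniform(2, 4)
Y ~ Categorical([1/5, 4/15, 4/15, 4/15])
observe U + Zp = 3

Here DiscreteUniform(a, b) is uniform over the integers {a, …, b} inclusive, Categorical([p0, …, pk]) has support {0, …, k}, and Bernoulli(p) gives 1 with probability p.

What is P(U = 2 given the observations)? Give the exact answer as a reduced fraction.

P(U = 2 | obs) = 20/83

Enumerate traces; 216 have nonzero weight after conditioning:
  (X=0, Z=1, U=2, V=0, W=2, Y=0) weight 8/12705
  (X=0, Z=1, U=2, V=0, W=2, Y=1) weight 32/38115
  (X=0, Z=1, U=2, V=0, W=2, Y=2) weight 32/38115
  (X=0, Z=1, U=2, V=0, W=2, Y=3) weight 32/38115
  (X=0, Z=1, U=2, V=0, W=3, Y=0) weight 8/12705
  (X=0, Z=1, U=2, V=0, W=3, Y=1) weight 32/38115
  (X=0, Z=1, U=2, V=0, W=3, Y=2) weight 32/38115
  (X=0, Z=1, U=2, V=0, W=3, Y=3) weight 32/38115
  (X=0, Z=2, U=1, V=0, W=2, Y=0) weight 32/12705
  (X=0, Z=3, U=0, V=0, W=2, Y=0) weight 8/4235
  … 206 more
Group by U:
  weight(U=0) = 81/968
  weight(U=1) = 27/242
  weight(U=2) = 15/242
Total weight = 81/968 + 27/242 + 15/242 = 249/968
P(U=0 | obs) = 81/968 / 249/968 = 27/83
P(U=1 | obs) = 27/242 / 249/968 = 36/83
P(U=2 | obs) = 15/242 / 249/968 = 20/83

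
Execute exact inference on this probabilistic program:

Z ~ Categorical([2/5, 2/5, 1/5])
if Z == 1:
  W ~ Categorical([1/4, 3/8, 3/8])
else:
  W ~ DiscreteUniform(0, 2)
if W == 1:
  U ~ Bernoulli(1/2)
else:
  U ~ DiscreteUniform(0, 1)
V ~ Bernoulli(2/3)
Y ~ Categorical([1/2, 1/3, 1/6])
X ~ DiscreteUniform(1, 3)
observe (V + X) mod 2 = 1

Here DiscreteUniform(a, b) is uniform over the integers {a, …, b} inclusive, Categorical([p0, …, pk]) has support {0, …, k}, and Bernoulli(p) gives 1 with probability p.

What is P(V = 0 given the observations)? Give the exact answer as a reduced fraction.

P(V = 0 | obs) = 1/2

Enumerate traces; 162 have nonzero weight after conditioning:
  (Z=0, W=0, U=0, V=0, Y=0, X=1) weight 1/270
  (Z=0, W=0, U=0, V=0, Y=0, X=3) weight 1/270
  (Z=0, W=0, U=0, V=0, Y=1, X=1) weight 1/405
  (Z=0, W=0, U=0, V=0, Y=1, X=3) weight 1/405
  (Z=0, W=0, U=0, V=0, Y=2, X=1) weight 1/810
  (Z=0, W=0, U=0, V=0, Y=2, X=3) weight 1/810
  (Z=0, W=0, U=0, V=1, Y=0, X=2) weight 1/135
  (Z=0, W=0, U=0, V=1, Y=1, X=2) weight 2/405
  … 154 more
Group by V:
  weight(V=0) = 2/9
  weight(V=1) = 2/9
Total weight = 2/9 + 2/9 = 4/9
P(V=0 | obs) = 2/9 / 4/9 = 1/2
P(V=1 | obs) = 2/9 / 4/9 = 1/2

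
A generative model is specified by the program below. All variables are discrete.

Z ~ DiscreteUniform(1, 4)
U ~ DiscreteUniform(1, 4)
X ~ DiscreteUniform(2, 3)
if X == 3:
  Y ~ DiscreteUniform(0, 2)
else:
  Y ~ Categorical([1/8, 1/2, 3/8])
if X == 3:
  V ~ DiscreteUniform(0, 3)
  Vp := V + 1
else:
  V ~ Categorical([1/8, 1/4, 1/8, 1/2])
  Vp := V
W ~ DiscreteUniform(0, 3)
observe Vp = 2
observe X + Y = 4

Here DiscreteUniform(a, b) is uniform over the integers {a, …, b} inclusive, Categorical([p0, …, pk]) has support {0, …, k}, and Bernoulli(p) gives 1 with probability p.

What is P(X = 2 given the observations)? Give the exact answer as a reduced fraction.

Enumerate traces; 128 have nonzero weight after conditioning:
  (Z=1, U=1, X=2, Y=2, V=2, W=0) weight 3/8192
  (Z=1, U=1, X=2, Y=2, V=2, W=1) weight 3/8192
  (Z=1, U=1, X=2, Y=2, V=2, W=2) weight 3/8192
  (Z=1, U=1, X=2, Y=2, V=2, W=3) weight 3/8192
  (Z=1, U=1, X=3, Y=1, V=1, W=0) weight 1/1536
  (Z=1, U=1, X=3, Y=1, V=1, W=1) weight 1/1536
  (Z=1, U=1, X=3, Y=1, V=1, W=2) weight 1/1536
  (Z=1, U=1, X=3, Y=1, V=1, W=3) weight 1/1536
  … 120 more
Group by X:
  weight(X=2) = 3/128
  weight(X=3) = 1/24
Total weight = 3/128 + 1/24 = 25/384
P(X=2 | obs) = 3/128 / 25/384 = 9/25
P(X=3 | obs) = 1/24 / 25/384 = 16/25

P(X = 2 | obs) = 9/25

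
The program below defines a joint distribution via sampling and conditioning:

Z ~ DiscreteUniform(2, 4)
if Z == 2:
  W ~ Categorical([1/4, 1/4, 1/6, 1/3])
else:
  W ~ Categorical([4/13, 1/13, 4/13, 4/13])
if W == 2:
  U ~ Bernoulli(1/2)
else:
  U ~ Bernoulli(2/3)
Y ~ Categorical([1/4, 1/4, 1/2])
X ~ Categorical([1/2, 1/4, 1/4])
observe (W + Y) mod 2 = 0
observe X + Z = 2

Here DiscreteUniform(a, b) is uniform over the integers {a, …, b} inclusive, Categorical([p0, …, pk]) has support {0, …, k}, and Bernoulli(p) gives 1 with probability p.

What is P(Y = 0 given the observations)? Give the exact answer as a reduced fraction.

Enumerate traces; 12 have nonzero weight after conditioning:
  (Z=2, W=0, U=0, Y=0, X=0) weight 1/288
  (Z=2, W=0, U=0, Y=2, X=0) weight 1/144
  (Z=2, W=0, U=1, Y=0, X=0) weight 1/144
  (Z=2, W=0, U=1, Y=2, X=0) weight 1/72
  (Z=2, W=1, U=0, Y=1, X=0) weight 1/288
  (Z=2, W=1, U=1, Y=1, X=0) weight 1/144
  (Z=2, W=2, U=0, Y=0, X=0) weight 1/288
  (Z=2, W=2, U=0, Y=2, X=0) weight 1/144
  … 4 more
Group by Y:
  weight(Y=0) = 5/288
  weight(Y=1) = 7/288
  weight(Y=2) = 5/144
Total weight = 5/288 + 7/288 + 5/144 = 11/144
P(Y=0 | obs) = 5/288 / 11/144 = 5/22
P(Y=1 | obs) = 7/288 / 11/144 = 7/22
P(Y=2 | obs) = 5/144 / 11/144 = 5/11

P(Y = 0 | obs) = 5/22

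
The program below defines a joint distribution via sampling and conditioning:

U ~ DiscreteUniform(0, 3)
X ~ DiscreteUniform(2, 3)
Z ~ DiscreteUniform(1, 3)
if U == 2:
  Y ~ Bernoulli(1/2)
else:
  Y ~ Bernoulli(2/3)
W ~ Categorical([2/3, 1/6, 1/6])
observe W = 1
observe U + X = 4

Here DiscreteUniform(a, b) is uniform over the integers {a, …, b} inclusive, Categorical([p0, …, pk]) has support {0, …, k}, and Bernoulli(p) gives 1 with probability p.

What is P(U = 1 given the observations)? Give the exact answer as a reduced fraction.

Enumerate traces; 12 have nonzero weight after conditioning:
  (U=1, X=3, Z=1, Y=0, W=1) weight 1/432
  (U=1, X=3, Z=1, Y=1, W=1) weight 1/216
  (U=1, X=3, Z=2, Y=0, W=1) weight 1/432
  (U=1, X=3, Z=2, Y=1, W=1) weight 1/216
  (U=1, X=3, Z=3, Y=0, W=1) weight 1/432
  (U=1, X=3, Z=3, Y=1, W=1) weight 1/216
  (U=2, X=2, Z=1, Y=0, W=1) weight 1/288
  (U=2, X=2, Z=1, Y=1, W=1) weight 1/288
  … 4 more
Group by U:
  weight(U=1) = 1/48
  weight(U=2) = 1/48
Total weight = 1/48 + 1/48 = 1/24
P(U=1 | obs) = 1/48 / 1/24 = 1/2
P(U=2 | obs) = 1/48 / 1/24 = 1/2

P(U = 1 | obs) = 1/2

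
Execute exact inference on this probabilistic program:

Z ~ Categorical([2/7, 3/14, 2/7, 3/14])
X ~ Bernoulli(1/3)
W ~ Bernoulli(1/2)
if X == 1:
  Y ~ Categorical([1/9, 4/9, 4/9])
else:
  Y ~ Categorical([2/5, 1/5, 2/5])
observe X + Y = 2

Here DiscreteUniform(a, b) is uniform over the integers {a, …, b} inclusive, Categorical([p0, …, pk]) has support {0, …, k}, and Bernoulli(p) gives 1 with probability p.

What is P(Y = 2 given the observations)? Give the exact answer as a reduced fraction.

P(Y = 2 | obs) = 9/14

Enumerate traces; 16 have nonzero weight after conditioning:
  (Z=0, X=0, W=0, Y=2) weight 4/105
  (Z=0, X=0, W=1, Y=2) weight 4/105
  (Z=0, X=1, W=0, Y=1) weight 4/189
  (Z=0, X=1, W=1, Y=1) weight 4/189
  (Z=1, X=0, W=0, Y=2) weight 1/35
  (Z=1, X=0, W=1, Y=2) weight 1/35
  (Z=1, X=1, W=0, Y=1) weight 1/63
  (Z=1, X=1, W=1, Y=1) weight 1/63
  … 8 more
Group by Y:
  weight(Y=1) = 4/27
  weight(Y=2) = 4/15
Total weight = 4/27 + 4/15 = 56/135
P(Y=1 | obs) = 4/27 / 56/135 = 5/14
P(Y=2 | obs) = 4/15 / 56/135 = 9/14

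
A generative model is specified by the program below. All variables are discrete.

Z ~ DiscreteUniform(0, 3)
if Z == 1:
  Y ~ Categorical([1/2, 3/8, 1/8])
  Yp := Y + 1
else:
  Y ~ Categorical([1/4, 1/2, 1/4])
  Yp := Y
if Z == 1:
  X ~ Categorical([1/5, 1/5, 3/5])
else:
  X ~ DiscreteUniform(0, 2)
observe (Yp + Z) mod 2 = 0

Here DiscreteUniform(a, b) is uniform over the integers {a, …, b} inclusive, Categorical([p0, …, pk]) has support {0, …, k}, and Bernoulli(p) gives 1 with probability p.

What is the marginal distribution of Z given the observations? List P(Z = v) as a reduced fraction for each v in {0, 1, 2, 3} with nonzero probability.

P(Z=0) = 4/17, P(Z=1) = 5/17, P(Z=2) = 4/17, P(Z=3) = 4/17

Enumerate traces; 21 have nonzero weight after conditioning:
  (Z=0, Y=0, X=0) weight 1/48
  (Z=0, Y=0, X=1) weight 1/48
  (Z=0, Y=0, X=2) weight 1/48
  (Z=0, Y=2, X=0) weight 1/48
  (Z=0, Y=2, X=1) weight 1/48
  (Z=0, Y=2, X=2) weight 1/48
  (Z=1, Y=0, X=0) weight 1/40
  (Z=1, Y=0, X=1) weight 1/40
  (Z=2, Y=0, X=0) weight 1/48
  (Z=3, Y=1, X=0) weight 1/24
  … 11 more
Group by Z:
  weight(Z=0) = 1/8
  weight(Z=1) = 5/32
  weight(Z=2) = 1/8
  weight(Z=3) = 1/8
Total weight = 1/8 + 5/32 + 1/8 + 1/8 = 17/32
P(Z=0 | obs) = 1/8 / 17/32 = 4/17
P(Z=1 | obs) = 5/32 / 17/32 = 5/17
P(Z=2 | obs) = 1/8 / 17/32 = 4/17
P(Z=3 | obs) = 1/8 / 17/32 = 4/17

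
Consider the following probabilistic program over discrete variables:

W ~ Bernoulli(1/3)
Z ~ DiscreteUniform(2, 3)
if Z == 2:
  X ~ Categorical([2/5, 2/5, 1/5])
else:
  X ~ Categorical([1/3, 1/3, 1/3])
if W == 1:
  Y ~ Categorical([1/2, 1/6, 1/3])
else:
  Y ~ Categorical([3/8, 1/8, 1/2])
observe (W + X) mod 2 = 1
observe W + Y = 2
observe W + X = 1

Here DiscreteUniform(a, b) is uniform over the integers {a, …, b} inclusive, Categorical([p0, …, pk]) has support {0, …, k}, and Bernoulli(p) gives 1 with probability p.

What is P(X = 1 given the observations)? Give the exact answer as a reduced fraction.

P(X = 1 | obs) = 6/7

Enumerate traces; 4 have nonzero weight after conditioning:
  (W=0, Z=2, X=1, Y=2) weight 1/15
  (W=0, Z=3, X=1, Y=2) weight 1/18
  (W=1, Z=2, X=0, Y=1) weight 1/90
  (W=1, Z=3, X=0, Y=1) weight 1/108
Group by X:
  weight(X=0) = 11/540
  weight(X=1) = 11/90
Total weight = 11/540 + 11/90 = 77/540
P(X=0 | obs) = 11/540 / 77/540 = 1/7
P(X=1 | obs) = 11/90 / 77/540 = 6/7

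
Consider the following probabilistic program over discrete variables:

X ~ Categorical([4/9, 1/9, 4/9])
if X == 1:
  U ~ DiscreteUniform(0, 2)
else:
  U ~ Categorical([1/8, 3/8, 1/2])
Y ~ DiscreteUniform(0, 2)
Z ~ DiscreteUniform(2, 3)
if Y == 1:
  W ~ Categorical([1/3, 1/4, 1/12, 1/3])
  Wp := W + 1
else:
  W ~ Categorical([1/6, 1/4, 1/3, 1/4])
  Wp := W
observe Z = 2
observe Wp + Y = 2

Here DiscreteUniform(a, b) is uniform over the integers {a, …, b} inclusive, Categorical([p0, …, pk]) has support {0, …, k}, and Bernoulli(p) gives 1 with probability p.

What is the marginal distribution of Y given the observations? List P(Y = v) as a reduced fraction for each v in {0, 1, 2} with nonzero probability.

Enumerate traces; 27 have nonzero weight after conditioning:
  (X=0, U=0, Y=0, Z=2, W=2) weight 1/324
  (X=0, U=0, Y=1, Z=2, W=0) weight 1/324
  (X=0, U=0, Y=2, Z=2, W=0) weight 1/648
  (X=0, U=1, Y=0, Z=2, W=2) weight 1/108
  (X=0, U=1, Y=1, Z=2, W=0) weight 1/108
  (X=0, U=1, Y=2, Z=2, W=0) weight 1/216
  (X=0, U=2, Y=0, Z=2, W=2) weight 1/81
  (X=0, U=2, Y=1, Z=2, W=0) weight 1/81
  … 19 more
Group by Y:
  weight(Y=0) = 1/18
  weight(Y=1) = 1/18
  weight(Y=2) = 1/36
Total weight = 1/18 + 1/18 + 1/36 = 5/36
P(Y=0 | obs) = 1/18 / 5/36 = 2/5
P(Y=1 | obs) = 1/18 / 5/36 = 2/5
P(Y=2 | obs) = 1/36 / 5/36 = 1/5

P(Y=0) = 2/5, P(Y=1) = 2/5, P(Y=2) = 1/5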